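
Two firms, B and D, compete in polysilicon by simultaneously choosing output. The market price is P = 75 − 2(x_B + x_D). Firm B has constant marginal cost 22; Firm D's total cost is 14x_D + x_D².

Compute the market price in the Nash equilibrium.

41.6

Firm B's profit: π = x_B(75 − 2(x_B + x_D)) − 22x_B.
∂π/∂x_B = 53 − 4x_B − 2x_D = 0, so x_B = 13.25 − 0.5x_D.
For D: ∂π/∂x_D = 61 − 6x_D − 2x_B = 0 ⇒ x_D = 61/6 − (1/3)x_B.
Solving the two reaction functions simultaneously: (1 − (−0.5)(−1/3))x_B = 13.25 − 0.5·(61/6), so (5/6)x_B = 49/6 and x_B = 9.8.
Then x_D = 61/6 − (1/3)·9.8 = 6.9.
Equilibrium price: P = 75 − 2·16.7 = 41.6.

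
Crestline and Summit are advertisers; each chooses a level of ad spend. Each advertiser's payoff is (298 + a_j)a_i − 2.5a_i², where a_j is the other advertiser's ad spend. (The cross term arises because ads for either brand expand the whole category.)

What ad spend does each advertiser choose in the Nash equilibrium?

74.5

Crestline's payoff is (298 + a_S)a_C − 2.5a_C².
∂π/∂a_C = 298 + a_S − 5a_C = 0, so a_C = 59.6 + 0.2a_S.
By symmetry a_S = a_C; substituting into the reaction function, 0.8a_C = 59.6 and a_C = 74.5.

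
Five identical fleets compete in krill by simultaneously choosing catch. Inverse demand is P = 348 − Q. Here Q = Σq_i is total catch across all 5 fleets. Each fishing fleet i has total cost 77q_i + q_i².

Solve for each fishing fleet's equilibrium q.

33.875

A representative fishing fleet's profit is π_i = q_i(348 − Q) − 77q_i − q_i², with Q = q_i + Σ_{j≠i} q_j.
First-order condition: 271 − 4q_i − Σ_{j≠i} q_j = 0.
With identical fishing fleets, set every q_j = q: then 271 − 4q − 4q = 0, i.e. q = 271/8 = 33.875.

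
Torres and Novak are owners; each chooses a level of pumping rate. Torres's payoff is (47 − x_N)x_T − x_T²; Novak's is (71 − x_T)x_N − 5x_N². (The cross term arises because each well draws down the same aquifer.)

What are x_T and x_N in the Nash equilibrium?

21, 5

Expanding Torres's payoff: 47x_T − x_Nx_T − x_T².
∂π/∂x_T = 47 − x_N − 2x_T = 0, so x_T = 23.5 − 0.5x_N.
Likewise for Novak: x_N = 7.1 − 0.1x_T.
Substituting the second reaction function into the first: x_T = 23.5 − 0.5(7.1 − 0.1x_T), which gives 0.95x_T = 19.95 ⇒ x_T = 21.
Then x_N = 7.1 − 0.1·21 = 5.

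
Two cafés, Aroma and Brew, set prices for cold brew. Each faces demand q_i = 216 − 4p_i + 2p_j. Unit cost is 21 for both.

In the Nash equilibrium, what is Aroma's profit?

3364

Aroma's profit: π = (p_{Aroma} − 21)(216 − 4p_{Aroma} + 2p_{Brew}).
∂π/∂p_{Aroma} = 300 − 8p_{Aroma} + 2p_{Brew} = 0 ⇒ p_{Aroma} = 37.5 + 0.25p_{Brew}.
Setting p_{Aroma} = p_{Brew} in the reaction function: p_{Aroma} = 37.5 + 0.25p_{Aroma}, so p_{Aroma} = 37.5 / 0.75 = 50.
q_{Aroma} = 216 − 4·50 + 2·50 = 116.
Profit = (50 − 21)·116 = 3364.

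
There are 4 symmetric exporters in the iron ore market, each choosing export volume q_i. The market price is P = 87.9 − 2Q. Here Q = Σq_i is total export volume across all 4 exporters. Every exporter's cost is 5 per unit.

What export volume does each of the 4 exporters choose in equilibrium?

A representative exporter's profit is π_i = q_i(87.9 − 2Q) − 5q_i, with Q = q_i + Σ_{j≠i} q_j.
First-order condition: 82.9 − 4q_i − 2Σ_{j≠i} q_j = 0.
In a symmetric equilibrium every exporter chooses the same q, so Σ_{j≠i} q_j = 3q. The condition becomes 82.9 − 10q = 0, giving q = 82.9/10 = 8.29.

8.29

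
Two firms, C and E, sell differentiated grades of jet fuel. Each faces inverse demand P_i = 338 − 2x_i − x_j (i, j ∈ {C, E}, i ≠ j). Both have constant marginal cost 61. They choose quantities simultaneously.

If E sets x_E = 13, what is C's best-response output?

Firm C's profit: π = x_C(338 − 2x_C − x_E) − 61x_C.
∂π/∂x_C = 277 − 4x_C − x_E = 0 ⇒ x_C = 69.25 − 0.25x_E.
At x_E = 13: x_C = 69.25 − 0.25·13 = 66.

66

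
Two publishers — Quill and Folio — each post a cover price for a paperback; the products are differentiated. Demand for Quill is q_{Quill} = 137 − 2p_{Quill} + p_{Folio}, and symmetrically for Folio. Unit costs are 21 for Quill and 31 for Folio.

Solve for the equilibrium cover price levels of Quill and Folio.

61, 65

Quill's profit: π = (p_{Quill} − 21)(137 − 2p_{Quill} + p_{Folio}).
∂π/∂p_{Quill} = 179 − 4p_{Quill} + p_{Folio} = 0 ⇒ p_{Quill} = 44.75 + 0.25p_{Folio}.
Similarly p_{Folio} = 49.75 + 0.25p_{Quill}.
Plugging p_{Folio} into Quill's best response: p_{Quill} = 44.75 + 0.25(49.75 + 0.25p_{Quill}) ⇒ 0.9375p_{Quill} = 57.1875, so p_{Quill} = 61.
Then p_{Folio} = 49.75 + 0.25·61 = 65.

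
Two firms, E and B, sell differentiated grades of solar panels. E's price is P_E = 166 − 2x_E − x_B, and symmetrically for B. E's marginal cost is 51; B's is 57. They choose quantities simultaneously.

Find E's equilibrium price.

97.8

Firm E's profit: π = x_E(166 − 2x_E − x_B) − 51x_E.
∂π/∂x_E = 115 − 4x_E − x_B = 0 ⇒ x_E = 28.75 − 0.25x_B.
Similarly x_B = 27.25 − 0.25x_E.
Solving the two reaction functions simultaneously: (1 − (−0.25)(−0.25))x_E = 28.75 − 0.25·27.25, so 0.9375x_E = 21.9375 and x_E = 23.4.
Then x_B = 27.25 − 0.25·23.4 = 21.4.
P_E = 166 − 2·23.4 − 21.4 = 97.8.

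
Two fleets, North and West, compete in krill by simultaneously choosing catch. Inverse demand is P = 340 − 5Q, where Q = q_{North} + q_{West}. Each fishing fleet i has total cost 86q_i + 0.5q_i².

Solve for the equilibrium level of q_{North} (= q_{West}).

Fishing fleet North's profit: π = q_{North}(340 − 5(q_{North} + q_{West})) − 86q_{North} − 0.5q_{North}².
∂π/∂q_{North} = 254 − 11q_{North} − 5q_{West} = 0, so q_{North} = 254/11 − (5/11)q_{West}.
Setting q_{North} = q_{West} in the reaction function: q_{North} = 254/11 − (5/11)q_{North}, so q_{North} = (254/11) / (16/11) = 15.875.

15.875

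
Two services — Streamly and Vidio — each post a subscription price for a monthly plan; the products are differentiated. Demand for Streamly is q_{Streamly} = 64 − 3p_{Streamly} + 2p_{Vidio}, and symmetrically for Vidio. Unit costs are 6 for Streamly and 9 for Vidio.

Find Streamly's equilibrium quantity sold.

45.1875

Streamly's profit: π = (p_{Streamly} − 6)(64 − 3p_{Streamly} + 2p_{Vidio}).
∂π/∂p_{Streamly} = 82 − 6p_{Streamly} + 2p_{Vidio} = 0 ⇒ p_{Streamly} = 41/3 + (1/3)p_{Vidio}.
Similarly p_{Vidio} = 91/6 + (1/3)p_{Streamly}.
Solving the two reaction functions simultaneously: (1 − (1/3)(1/3))p_{Streamly} = 41/3 + (1/3)·(91/6), so (8/9)p_{Streamly} = 337/18 and p_{Streamly} = 21.0625.
Then p_{Vidio} = 91/6 + (1/3)·21.0625 = 22.1875.
q_{Streamly} = 64 − 3·21.0625 + 2·22.1875 = 45.1875.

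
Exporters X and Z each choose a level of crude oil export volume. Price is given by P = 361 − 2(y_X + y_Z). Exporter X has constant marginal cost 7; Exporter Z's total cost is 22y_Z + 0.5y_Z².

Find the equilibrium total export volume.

Exporter X's profit: π = y_X(361 − 2(y_X + y_Z)) − 7y_X.
∂π/∂y_X = 354 − 4y_X − 2y_Z = 0, so y_X = 88.5 − 0.5y_Z.
For Z: ∂π/∂y_Z = 339 − 5y_Z − 2y_X = 0 ⇒ y_Z = 67.8 − 0.4y_X.
Plugging y_Z into X's best response: y_X = 88.5 − 0.5(67.8 − 0.4y_X) ⇒ 0.8y_X = 54.6, so y_X = 68.25.
Then y_Z = 67.8 − 0.4·68.25 = 40.5.
Total export volume: 68.25 + 40.5 = 108.75.

108.75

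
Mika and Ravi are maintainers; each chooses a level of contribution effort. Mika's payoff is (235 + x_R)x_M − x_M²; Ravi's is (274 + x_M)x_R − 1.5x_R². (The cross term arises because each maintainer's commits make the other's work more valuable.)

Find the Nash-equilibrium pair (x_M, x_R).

195.8, 156.6

Expanding Mika's payoff: 235x_M + x_Rx_M − x_M².
∂π/∂x_M = 235 + x_R − 2x_M = 0, so x_M = 117.5 + 0.5x_R.
Likewise for Ravi: x_R = 274/3 + (1/3)x_M.
Plugging x_R into Mika's best response: x_M = 117.5 + 0.5(274/3 + (1/3)x_M) ⇒ (5/6)x_M = 979/6, so x_M = 195.8.
Then x_R = 274/3 + (1/3)·195.8 = 156.6.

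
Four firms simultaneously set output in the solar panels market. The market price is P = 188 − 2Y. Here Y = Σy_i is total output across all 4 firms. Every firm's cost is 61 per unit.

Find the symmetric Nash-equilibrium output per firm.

12.7

A representative firm's profit is π_i = y_i(188 − 2Y) − 61y_i, with Y = y_i + Σ_{j≠i} y_j.
First-order condition: 127 − 4y_i − 2Σ_{j≠i} y_j = 0.
In a symmetric equilibrium every firm chooses the same y, so Σ_{j≠i} y_j = 3y. The condition becomes 127 − 10y = 0, giving y = 127/10 = 12.7.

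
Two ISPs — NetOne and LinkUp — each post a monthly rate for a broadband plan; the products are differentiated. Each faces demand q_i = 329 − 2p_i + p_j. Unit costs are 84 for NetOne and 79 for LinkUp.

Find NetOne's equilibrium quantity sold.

NetOne's profit: π = (p_{NetOne} − 84)(329 − 2p_{NetOne} + p_{LinkUp}).
∂π/∂p_{NetOne} = 497 − 4p_{NetOne} + p_{LinkUp} = 0 ⇒ p_{NetOne} = 124.25 + 0.25p_{LinkUp}.
Similarly p_{LinkUp} = 121.75 + 0.25p_{NetOne}.
Plugging p_{LinkUp} into NetOne's best response: p_{NetOne} = 124.25 + 0.25(121.75 + 0.25p_{NetOne}) ⇒ 0.9375p_{NetOne} = 154.6875, so p_{NetOne} = 165.
Then p_{LinkUp} = 121.75 + 0.25·165 = 163.
q_{NetOne} = 329 − 2·165 + 163 = 162.

162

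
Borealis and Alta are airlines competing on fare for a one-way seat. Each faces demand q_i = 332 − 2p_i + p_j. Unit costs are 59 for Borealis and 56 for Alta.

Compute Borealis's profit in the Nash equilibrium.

Borealis's profit: π = (p_{Borealis} − 59)(332 − 2p_{Borealis} + p_{Alta}).
∂π/∂p_{Borealis} = 450 − 4p_{Borealis} + p_{Alta} = 0 ⇒ p_{Borealis} = 112.5 + 0.25p_{Alta}.
Similarly p_{Alta} = 111 + 0.25p_{Borealis}.
Substituting the second reaction function into the first: p_{Borealis} = 112.5 + 0.25(111 + 0.25p_{Borealis}), which gives 0.9375p_{Borealis} = 140.25 ⇒ p_{Borealis} = 149.6.
Then p_{Alta} = 111 + 0.25·149.6 = 148.4.
q_{Borealis} = 332 − 2·149.6 + 148.4 = 181.2.
Profit = (149.6 − 59)·181.2 = 16416.72.

16416.72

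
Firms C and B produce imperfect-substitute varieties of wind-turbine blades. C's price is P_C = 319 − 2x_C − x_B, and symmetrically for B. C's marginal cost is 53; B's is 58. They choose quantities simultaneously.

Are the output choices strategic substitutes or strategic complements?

Firm C's profit: π = x_C(319 − 2x_C − x_B) − 53x_C.
∂π/∂x_C = 266 − 4x_C − x_B = 0 ⇒ x_C = 66.5 − 0.25x_B.
The best-response slope dx_C/dx_B = −0.25 < 0: the reaction function is downward-sloping, so the choices are strategic substitutes.

strategic substitutes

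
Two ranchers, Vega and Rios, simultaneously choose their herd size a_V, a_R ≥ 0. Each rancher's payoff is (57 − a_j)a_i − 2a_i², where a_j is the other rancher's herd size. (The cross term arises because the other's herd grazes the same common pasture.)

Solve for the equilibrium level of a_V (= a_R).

11.4

Vega's payoff is (57 − a_R)a_V − 2a_V².
∂π/∂a_V = 57 − a_R − 4a_V = 0, so a_V = 14.25 − 0.25a_R.
By symmetry a_R = a_V; substituting into the reaction function, 1.25a_V = 14.25 and a_V = 11.4.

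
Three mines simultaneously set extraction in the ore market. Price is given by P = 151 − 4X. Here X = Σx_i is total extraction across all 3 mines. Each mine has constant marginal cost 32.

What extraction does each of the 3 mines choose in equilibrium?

7.4375

A representative mine's profit is π_i = x_i(151 − 4X) − 32x_i, with X = x_i + Σ_{j≠i} x_j.
First-order condition: 119 − 8x_i − 4Σ_{j≠i} x_j = 0.
In a symmetric equilibrium every mine chooses the same x, so Σ_{j≠i} x_j = 2x. The condition becomes 119 − 16x = 0, giving x = 119/16 = 7.4375.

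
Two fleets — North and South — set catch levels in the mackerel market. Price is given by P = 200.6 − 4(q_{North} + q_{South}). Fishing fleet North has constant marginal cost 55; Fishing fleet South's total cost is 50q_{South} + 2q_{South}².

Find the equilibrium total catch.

Fishing fleet North's profit: π = q_{North}(200.6 − 4(q_{North} + q_{South})) − 55q_{North}.
∂π/∂q_{North} = 145.6 − 8q_{North} − 4q_{South} = 0, so q_{North} = 18.2 − 0.5q_{South}.
For South: ∂π/∂q_{South} = 150.6 − 12q_{South} − 4q_{North} = 0 ⇒ q_{South} = 12.55 − (1/3)q_{North}.
Plugging q_{South} into North's best response: q_{North} = 18.2 − 0.5(12.55 − (1/3)q_{North}) ⇒ (5/6)q_{North} = 11.925, so q_{North} = 14.31.
Then q_{South} = 12.55 − (1/3)·14.31 = 7.78.
Total catch: 14.31 + 7.78 = 22.09.

22.09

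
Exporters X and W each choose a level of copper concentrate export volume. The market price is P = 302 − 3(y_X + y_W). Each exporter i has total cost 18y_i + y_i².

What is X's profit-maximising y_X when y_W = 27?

Exporter X's profit: π = y_X(302 − 3(y_X + y_W)) − 18y_X − y_X².
∂π/∂y_X = 284 − 8y_X − 3y_W = 0, so y_X = 35.5 − 0.375y_W.
At y_W = 27: y_X = 35.5 − 0.375·27 = 25.375.

25.375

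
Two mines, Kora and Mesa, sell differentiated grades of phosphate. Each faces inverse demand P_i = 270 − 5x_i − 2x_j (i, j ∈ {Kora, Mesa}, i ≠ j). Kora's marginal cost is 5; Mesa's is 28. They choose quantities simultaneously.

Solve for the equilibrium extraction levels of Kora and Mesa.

22.5625, 19.6875

Mine Kora's profit: π = x_{Kora}(270 − 5x_{Kora} − 2x_{Mesa}) − 5x_{Kora}.
∂π/∂x_{Kora} = 265 − 10x_{Kora} − 2x_{Mesa} = 0 ⇒ x_{Kora} = 26.5 − 0.2x_{Mesa}.
Similarly x_{Mesa} = 24.2 − 0.2x_{Kora}.
Solving the two reaction functions simultaneously: (1 − (−0.2)(−0.2))x_{Kora} = 26.5 − 0.2·24.2, so 0.96x_{Kora} = 21.66 and x_{Kora} = 22.5625.
Then x_{Mesa} = 24.2 − 0.2·22.5625 = 19.6875.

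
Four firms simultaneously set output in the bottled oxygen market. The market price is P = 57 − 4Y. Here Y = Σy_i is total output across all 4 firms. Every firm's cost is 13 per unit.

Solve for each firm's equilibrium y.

2.2

A representative firm's profit is π_i = y_i(57 − 4Y) − 13y_i, with Y = y_i + Σ_{j≠i} y_j.
First-order condition: 44 − 8y_i − 4Σ_{j≠i} y_j = 0.
Imposing symmetry (y_j = y for all j) turns Σ_{j≠i} y_j into 3y, so 44 = 20y and y = 2.2.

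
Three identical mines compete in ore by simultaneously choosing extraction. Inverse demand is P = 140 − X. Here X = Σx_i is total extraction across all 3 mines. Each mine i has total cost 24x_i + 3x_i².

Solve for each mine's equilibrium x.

A representative mine's profit is π_i = x_i(140 − X) − 24x_i − 3x_i², with X = x_i + Σ_{j≠i} x_j.
First-order condition: 116 − 8x_i − Σ_{j≠i} x_j = 0.
Imposing symmetry (x_j = x for all j) turns Σ_{j≠i} x_j into 2x, so 116 = 10x and x = 11.6.

11.6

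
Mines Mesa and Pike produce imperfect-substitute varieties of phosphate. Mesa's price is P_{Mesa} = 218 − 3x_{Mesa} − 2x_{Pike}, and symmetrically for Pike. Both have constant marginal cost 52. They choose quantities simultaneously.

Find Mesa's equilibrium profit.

Mine Mesa's profit: π = x_{Mesa}(218 − 3x_{Mesa} − 2x_{Pike}) − 52x_{Mesa}.
∂π/∂x_{Mesa} = 166 − 6x_{Mesa} − 2x_{Pike} = 0 ⇒ x_{Mesa} = 83/3 − (1/3)x_{Pike}.
Setting x_{Mesa} = x_{Pike} in the reaction function: x_{Mesa} = 83/3 − (1/3)x_{Mesa}, so x_{Mesa} = (83/3) / (4/3) = 20.75.
P_{Mesa} = 218 − 3·20.75 − 2·20.75 = 114.25.
Profit = (114.25 − 52)·20.75 = 1291.6875.

1291.6875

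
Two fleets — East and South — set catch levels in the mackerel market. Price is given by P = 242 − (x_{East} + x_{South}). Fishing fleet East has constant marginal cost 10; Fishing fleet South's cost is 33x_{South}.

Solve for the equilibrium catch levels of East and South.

Fishing fleet East's profit: π = x_{East}(242 − (x_{East} + x_{South})) − 10x_{East}.
∂π/∂x_{East} = 232 − 2x_{East} − x_{South} = 0, so x_{East} = 116 − 0.5x_{South}.
By the same steps for South: x_{South} = 104.5 − 0.5x_{East}.
Substituting the second reaction function into the first: x_{East} = 116 − 0.5(104.5 − 0.5x_{East}), which gives 0.75x_{East} = 63.75 ⇒ x_{East} = 85.
Then x_{South} = 104.5 − 0.5·85 = 62.

85, 62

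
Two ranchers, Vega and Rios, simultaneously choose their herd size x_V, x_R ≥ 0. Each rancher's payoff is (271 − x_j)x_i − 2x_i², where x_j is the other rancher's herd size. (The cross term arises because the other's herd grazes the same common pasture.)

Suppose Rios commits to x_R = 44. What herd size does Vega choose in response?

Vega's payoff is (271 − x_R)x_V − 2x_V².
∂π/∂x_V = 271 − x_R − 4x_V = 0, so x_V = 67.75 − 0.25x_R.
At x_R = 44: x_V = 67.75 − 0.25·44 = 56.75.

56.75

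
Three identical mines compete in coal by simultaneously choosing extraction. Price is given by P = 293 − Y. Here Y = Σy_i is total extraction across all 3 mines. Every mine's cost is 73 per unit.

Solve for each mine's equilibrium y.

55

A representative mine's profit is π_i = y_i(293 − Y) − 73y_i, with Y = y_i + Σ_{j≠i} y_j.
First-order condition: 220 − 2y_i − Σ_{j≠i} y_j = 0.
In a symmetric equilibrium every mine chooses the same y, so Σ_{j≠i} y_j = 2y. The condition becomes 220 − 4y = 0, giving y = 220/4 = 55.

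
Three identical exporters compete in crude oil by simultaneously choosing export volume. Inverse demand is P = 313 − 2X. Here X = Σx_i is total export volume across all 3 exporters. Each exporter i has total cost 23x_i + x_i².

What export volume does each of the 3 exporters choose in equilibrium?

A representative exporter's profit is π_i = x_i(313 − 2X) − 23x_i − x_i², with X = x_i + Σ_{j≠i} x_j.
First-order condition: 290 − 6x_i − 2Σ_{j≠i} x_j = 0.
In a symmetric equilibrium every exporter chooses the same x, so Σ_{j≠i} x_j = 2x. The condition becomes 290 − 10x = 0, giving x = 290/10 = 29.

29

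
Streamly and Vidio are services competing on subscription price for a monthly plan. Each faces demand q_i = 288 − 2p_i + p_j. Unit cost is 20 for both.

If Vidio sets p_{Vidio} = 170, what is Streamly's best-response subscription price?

Streamly's profit: π = (p_{Streamly} − 20)(288 − 2p_{Streamly} + p_{Vidio}).
∂π/∂p_{Streamly} = 328 − 4p_{Streamly} + p_{Vidio} = 0 ⇒ p_{Streamly} = 82 + 0.25p_{Vidio}.
At p_{Vidio} = 170: p_{Streamly} = 82 + 0.25·170 = 124.5.

124.5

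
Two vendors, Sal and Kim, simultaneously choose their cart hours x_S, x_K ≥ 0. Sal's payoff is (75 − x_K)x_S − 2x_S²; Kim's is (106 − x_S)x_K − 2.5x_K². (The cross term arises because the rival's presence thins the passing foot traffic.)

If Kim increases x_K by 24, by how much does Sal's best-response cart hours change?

Expanding Sal's payoff: 75x_S − x_Kx_S − 2x_S².
∂π/∂x_S = 75 − x_K − 4x_S = 0, so x_S = 18.75 − 0.25x_K.
The reaction-function slope is −0.25, so a 24-unit rise in x_K moves x_S by −0.25 × 24 = −6. Sal's best response falls — the actions are strategic substitutes.

-6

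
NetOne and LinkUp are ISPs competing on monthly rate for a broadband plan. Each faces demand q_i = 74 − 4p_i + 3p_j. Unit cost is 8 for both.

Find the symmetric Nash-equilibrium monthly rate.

21.2

NetOne's profit: π = (p_{NetOne} − 8)(74 − 4p_{NetOne} + 3p_{LinkUp}).
∂π/∂p_{NetOne} = 106 − 8p_{NetOne} + 3p_{LinkUp} = 0 ⇒ p_{NetOne} = 13.25 + 0.375p_{LinkUp}.
By symmetry p_{LinkUp} = p_{NetOne}; substituting into the reaction function, 0.625p_{NetOne} = 13.25 and p_{NetOne} = 21.2.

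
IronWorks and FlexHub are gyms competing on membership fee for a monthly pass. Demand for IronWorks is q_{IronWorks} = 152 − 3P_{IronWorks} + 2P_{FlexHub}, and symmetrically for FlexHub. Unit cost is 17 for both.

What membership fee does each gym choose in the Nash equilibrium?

IronWorks's profit: π = (P_{IronWorks} − 17)(152 − 3P_{IronWorks} + 2P_{FlexHub}).
∂π/∂P_{IronWorks} = 203 − 6P_{IronWorks} + 2P_{FlexHub} = 0 ⇒ P_{IronWorks} = 203/6 + (1/3)P_{FlexHub}.
By symmetry P_{FlexHub} = P_{IronWorks}; substituting into the reaction function, (2/3)P_{IronWorks} = 203/6 and P_{IronWorks} = 50.75.

50.75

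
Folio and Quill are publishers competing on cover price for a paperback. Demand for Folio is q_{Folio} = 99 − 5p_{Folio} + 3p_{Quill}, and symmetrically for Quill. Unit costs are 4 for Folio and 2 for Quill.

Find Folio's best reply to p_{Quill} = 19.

17.6

Folio's profit: π = (p_{Folio} − 4)(99 − 5p_{Folio} + 3p_{Quill}).
∂π/∂p_{Folio} = 119 − 10p_{Folio} + 3p_{Quill} = 0 ⇒ p_{Folio} = 11.9 + 0.3p_{Quill}.
At p_{Quill} = 19: p_{Folio} = 11.9 + 0.3·19 = 17.6.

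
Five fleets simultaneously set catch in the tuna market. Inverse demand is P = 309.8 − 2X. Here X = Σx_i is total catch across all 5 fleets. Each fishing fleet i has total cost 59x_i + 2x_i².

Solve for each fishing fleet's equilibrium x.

15.675

A representative fishing fleet's profit is π_i = x_i(309.8 − 2X) − 59x_i − 2x_i², with X = x_i + Σ_{j≠i} x_j.
First-order condition: 250.8 − 8x_i − 2Σ_{j≠i} x_j = 0.
Imposing symmetry (x_j = x for all j) turns Σ_{j≠i} x_j into 4x, so 250.8 = 16x and x = 15.675.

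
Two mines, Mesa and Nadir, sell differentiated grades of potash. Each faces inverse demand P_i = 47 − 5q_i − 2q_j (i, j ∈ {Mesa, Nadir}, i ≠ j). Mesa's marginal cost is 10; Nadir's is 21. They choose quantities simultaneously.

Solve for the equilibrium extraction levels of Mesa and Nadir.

3.3125, 1.9375

Mine Mesa's profit: π = q_{Mesa}(47 − 5q_{Mesa} − 2q_{Nadir}) − 10q_{Mesa}.
∂π/∂q_{Mesa} = 37 − 10q_{Mesa} − 2q_{Nadir} = 0 ⇒ q_{Mesa} = 3.7 − 0.2q_{Nadir}.
Similarly q_{Nadir} = 2.6 − 0.2q_{Mesa}.
Plugging q_{Nadir} into Mesa's best response: q_{Mesa} = 3.7 − 0.2(2.6 − 0.2q_{Mesa}) ⇒ 0.96q_{Mesa} = 3.18, so q_{Mesa} = 3.3125.
Then q_{Nadir} = 2.6 − 0.2·3.3125 = 1.9375.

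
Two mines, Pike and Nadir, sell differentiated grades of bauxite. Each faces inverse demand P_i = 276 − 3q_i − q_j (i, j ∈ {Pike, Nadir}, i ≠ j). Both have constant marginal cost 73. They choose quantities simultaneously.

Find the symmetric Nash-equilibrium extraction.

29

Mine Pike's profit: π = q_{Pike}(276 − 3q_{Pike} − q_{Nadir}) − 73q_{Pike}.
∂π/∂q_{Pike} = 203 − 6q_{Pike} − q_{Nadir} = 0 ⇒ q_{Pike} = 203/6 − (1/6)q_{Nadir}.
By symmetry q_{Nadir} = q_{Pike}; substituting into the reaction function, (7/6)q_{Pike} = 203/6 and q_{Pike} = 29.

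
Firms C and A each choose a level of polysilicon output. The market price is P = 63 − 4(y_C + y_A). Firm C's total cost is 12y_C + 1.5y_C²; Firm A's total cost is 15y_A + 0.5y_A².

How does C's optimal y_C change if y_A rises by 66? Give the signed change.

Firm C's profit: π = y_C(63 − 4(y_C + y_A)) − 12y_C − 1.5y_C².
∂π/∂y_C = 51 − 11y_C − 4y_A = 0, so y_C = 51/11 − (4/11)y_A.
The reaction-function slope is −4/11, so a 66-unit rise in y_A moves y_C by −4/11 × 66 = −24. C's best response falls — the actions are strategic substitutes.

-24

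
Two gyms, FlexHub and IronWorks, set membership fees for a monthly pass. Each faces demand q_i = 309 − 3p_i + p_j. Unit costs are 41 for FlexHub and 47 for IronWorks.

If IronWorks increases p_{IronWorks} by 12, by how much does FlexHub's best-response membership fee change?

FlexHub's profit: π = (p_{FlexHub} − 41)(309 − 3p_{FlexHub} + p_{IronWorks}).
∂π/∂p_{FlexHub} = 432 − 6p_{FlexHub} + p_{IronWorks} = 0 ⇒ p_{FlexHub} = 72 + (1/6)p_{IronWorks}.
The reaction-function slope is 1/6, so a 12-unit rise in p_{IronWorks} moves p_{FlexHub} by 1/6 × 12 = 2. FlexHub's best response rises — the actions are strategic complements.

2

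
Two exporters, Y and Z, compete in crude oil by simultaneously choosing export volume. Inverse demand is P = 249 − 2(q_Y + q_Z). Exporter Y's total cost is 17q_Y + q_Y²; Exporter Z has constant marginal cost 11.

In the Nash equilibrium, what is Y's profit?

1532.28

Exporter Y's profit: π = q_Y(249 − 2(q_Y + q_Z)) − 17q_Y − q_Y².
∂π/∂q_Y = 232 − 6q_Y − 2q_Z = 0, so q_Y = 116/3 − (1/3)q_Z.
For Z: ∂π/∂q_Z = 238 − 4q_Z − 2q_Y = 0 ⇒ q_Z = 59.5 − 0.5q_Y.
Solving the two reaction functions simultaneously: (1 − (−1/3)(−0.5))q_Y = 116/3 − (1/3)·59.5, so (5/6)q_Y = 113/6 and q_Y = 22.6.
Then q_Z = 59.5 − 0.5·22.6 = 48.2.
Price P = 249 − 2·70.8 = 107.4.
Y's profit: (107.4 − 17)·22.6 − (22.6)² = 1532.28.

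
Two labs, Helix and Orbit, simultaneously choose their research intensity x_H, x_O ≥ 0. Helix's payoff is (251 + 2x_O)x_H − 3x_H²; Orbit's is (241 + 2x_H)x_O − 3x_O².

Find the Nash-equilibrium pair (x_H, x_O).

Expanding Helix's payoff: 251x_H + 2x_Ox_H − 3x_H².
∂π/∂x_H = 251 + 2x_O − 6x_H = 0, so x_H = 251/6 + (1/3)x_O.
Likewise for Orbit: x_O = 241/6 + (1/3)x_H.
Plugging x_O into Helix's best response: x_H = 251/6 + (1/3)(241/6 + (1/3)x_H) ⇒ (8/9)x_H = 497/9, so x_H = 62.125.
Then x_O = 241/6 + (1/3)·62.125 = 60.875.

62.125, 60.875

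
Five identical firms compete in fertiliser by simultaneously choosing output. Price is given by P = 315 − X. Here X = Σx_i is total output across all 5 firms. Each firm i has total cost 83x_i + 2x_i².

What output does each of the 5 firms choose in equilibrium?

23.2

A representative firm's profit is π_i = x_i(315 − X) − 83x_i − 2x_i², with X = x_i + Σ_{j≠i} x_j.
First-order condition: 232 − 6x_i − Σ_{j≠i} x_j = 0.
Imposing symmetry (x_j = x for all j) turns Σ_{j≠i} x_j into 4x, so 232 = 10x and x = 23.2.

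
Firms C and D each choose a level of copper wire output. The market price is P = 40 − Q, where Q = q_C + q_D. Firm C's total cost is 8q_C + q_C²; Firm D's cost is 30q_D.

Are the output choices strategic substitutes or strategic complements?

Firm C's profit: π = q_C(40 − (q_C + q_D)) − 8q_C − q_C².
∂π/∂q_C = 32 − 4q_C − q_D = 0, so q_C = 8 − 0.25q_D.
The best-response slope dq_C/dq_D = −0.25 < 0: the reaction function is downward-sloping, so the choices are strategic substitutes.

strategic substitutes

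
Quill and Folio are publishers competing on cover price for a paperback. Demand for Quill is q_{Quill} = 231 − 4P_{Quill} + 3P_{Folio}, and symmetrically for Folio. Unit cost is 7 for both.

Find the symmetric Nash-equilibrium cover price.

Quill's profit: π = (P_{Quill} − 7)(231 − 4P_{Quill} + 3P_{Folio}).
∂π/∂P_{Quill} = 259 − 8P_{Quill} + 3P_{Folio} = 0 ⇒ P_{Quill} = 32.375 + 0.375P_{Folio}.
The game is symmetric, so in equilibrium P_{Folio} = P_{Quill}: the reaction function gives 0.625P_{Quill} = 32.375, hence P_{Quill} = 51.8.

51.8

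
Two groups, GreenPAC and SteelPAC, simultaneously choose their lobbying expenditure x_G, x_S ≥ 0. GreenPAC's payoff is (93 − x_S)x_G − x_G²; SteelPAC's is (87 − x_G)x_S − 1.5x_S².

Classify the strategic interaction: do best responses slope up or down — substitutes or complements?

Expanding GreenPAC's payoff: 93x_G − x_Sx_G − x_G².
∂π/∂x_G = 93 − x_S − 2x_G = 0, so x_G = 46.5 − 0.5x_S.
The best-response slope dx_G/dx_S = −0.5 < 0: the reaction function is downward-sloping, so the choices are strategic substitutes.

strategic substitutes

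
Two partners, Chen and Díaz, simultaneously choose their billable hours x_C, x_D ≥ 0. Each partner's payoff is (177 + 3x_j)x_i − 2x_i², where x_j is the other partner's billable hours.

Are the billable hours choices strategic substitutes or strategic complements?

Chen's payoff is (177 + 3x_D)x_C − 2x_C².
∂π/∂x_C = 177 + 3x_D − 4x_C = 0, so x_C = 44.25 + 0.75x_D.
The best-response slope dx_C/dx_D = 0.75 > 0: the reaction function is upward-sloping, so the choices are strategic complements.

strategic complements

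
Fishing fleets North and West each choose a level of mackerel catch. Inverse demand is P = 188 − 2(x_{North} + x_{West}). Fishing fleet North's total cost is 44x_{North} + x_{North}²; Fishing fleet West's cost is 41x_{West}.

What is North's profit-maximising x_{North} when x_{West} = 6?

Fishing fleet North's profit: π = x_{North}(188 − 2(x_{North} + x_{West})) − 44x_{North} − x_{North}².
∂π/∂x_{North} = 144 − 6x_{North} − 2x_{West} = 0, so x_{North} = 24 − (1/3)x_{West}.
At x_{West} = 6: x_{North} = 24 − (1/3)·6 = 22.

22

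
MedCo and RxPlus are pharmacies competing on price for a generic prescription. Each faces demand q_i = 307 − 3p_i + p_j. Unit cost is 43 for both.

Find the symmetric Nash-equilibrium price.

87.2

MedCo's profit: π = (p_{MedCo} − 43)(307 − 3p_{MedCo} + p_{RxPlus}).
∂π/∂p_{MedCo} = 436 − 6p_{MedCo} + p_{RxPlus} = 0 ⇒ p_{MedCo} = 218/3 + (1/6)p_{RxPlus}.
The game is symmetric, so in equilibrium p_{RxPlus} = p_{MedCo}: the reaction function gives (5/6)p_{MedCo} = 218/3, hence p_{MedCo} = 87.2.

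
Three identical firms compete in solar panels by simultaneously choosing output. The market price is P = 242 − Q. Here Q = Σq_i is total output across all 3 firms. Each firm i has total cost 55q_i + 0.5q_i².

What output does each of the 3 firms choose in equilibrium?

37.4

A representative firm's profit is π_i = q_i(242 − Q) − 55q_i − 0.5q_i², with Q = q_i + Σ_{j≠i} q_j.
First-order condition: 187 − 3q_i − Σ_{j≠i} q_j = 0.
In a symmetric equilibrium every firm chooses the same q, so Σ_{j≠i} q_j = 2q. The condition becomes 187 − 5q = 0, giving q = 187/5 = 37.4.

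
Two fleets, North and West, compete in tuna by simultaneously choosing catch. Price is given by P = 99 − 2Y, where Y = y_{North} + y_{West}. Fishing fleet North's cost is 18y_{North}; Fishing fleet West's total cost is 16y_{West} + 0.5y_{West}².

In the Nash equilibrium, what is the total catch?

Fishing fleet North's profit: π = y_{North}(99 − 2(y_{North} + y_{West})) − 18y_{North}.
∂π/∂y_{North} = 81 − 4y_{North} − 2y_{West} = 0, so y_{North} = 20.25 − 0.5y_{West}.
For West: ∂π/∂y_{West} = 83 − 5y_{West} − 2y_{North} = 0 ⇒ y_{West} = 16.6 − 0.4y_{North}.
Substituting the second reaction function into the first: y_{North} = 20.25 − 0.5(16.6 − 0.4y_{North}), which gives 0.8y_{North} = 11.95 ⇒ y_{North} = 14.9375.
Then y_{West} = 16.6 − 0.4·14.9375 = 10.625.
Total catch: 14.9375 + 10.625 = 25.5625.

25.5625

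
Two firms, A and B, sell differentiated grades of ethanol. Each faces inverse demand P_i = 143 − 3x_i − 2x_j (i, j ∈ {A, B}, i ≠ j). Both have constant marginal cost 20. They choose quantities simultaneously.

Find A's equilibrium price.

Firm A's profit: π = x_A(143 − 3x_A − 2x_B) − 20x_A.
∂π/∂x_A = 123 − 6x_A − 2x_B = 0 ⇒ x_A = 20.5 − (1/3)x_B.
Setting x_A = x_B in the reaction function: x_A = 20.5 − (1/3)x_A, so x_A = 20.5 / (4/3) = 15.375.
P_A = 143 − 3·15.375 − 2·15.375 = 66.125.

66.125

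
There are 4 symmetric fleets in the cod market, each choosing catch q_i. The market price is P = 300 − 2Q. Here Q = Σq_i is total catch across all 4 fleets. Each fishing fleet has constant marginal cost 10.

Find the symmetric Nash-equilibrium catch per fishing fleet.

A representative fishing fleet's profit is π_i = q_i(300 − 2Q) − 10q_i, with Q = q_i + Σ_{j≠i} q_j.
First-order condition: 290 − 4q_i − 2Σ_{j≠i} q_j = 0.
With identical fishing fleets, set every q_j = q: then 290 − 4q − 6q = 0, i.e. q = 290/10 = 29.

29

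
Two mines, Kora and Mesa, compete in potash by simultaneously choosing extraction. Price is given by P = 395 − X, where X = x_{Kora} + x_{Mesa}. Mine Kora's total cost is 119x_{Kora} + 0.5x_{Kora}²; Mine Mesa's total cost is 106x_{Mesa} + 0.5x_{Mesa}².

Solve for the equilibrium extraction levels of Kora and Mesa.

Mine Kora's profit: π = x_{Kora}(395 − (x_{Kora} + x_{Mesa})) − 119x_{Kora} − 0.5x_{Kora}².
∂π/∂x_{Kora} = 276 − 3x_{Kora} − x_{Mesa} = 0, so x_{Kora} = 92 − (1/3)x_{Mesa}.
By the same steps for Mesa: x_{Mesa} = 289/3 − (1/3)x_{Kora}.
Plugging x_{Mesa} into Kora's best response: x_{Kora} = 92 − (1/3)(289/3 − (1/3)x_{Kora}) ⇒ (8/9)x_{Kora} = 539/9, so x_{Kora} = 67.375.
Then x_{Mesa} = 289/3 − (1/3)·67.375 = 73.875.

67.375, 73.875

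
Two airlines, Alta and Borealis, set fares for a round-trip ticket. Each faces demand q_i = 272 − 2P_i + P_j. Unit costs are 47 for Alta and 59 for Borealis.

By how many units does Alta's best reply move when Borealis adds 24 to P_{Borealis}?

6

Alta's profit: π = (P_{Alta} − 47)(272 − 2P_{Alta} + P_{Borealis}).
∂π/∂P_{Alta} = 366 − 4P_{Alta} + P_{Borealis} = 0 ⇒ P_{Alta} = 91.5 + 0.25P_{Borealis}.
The reaction-function slope is 0.25, so a 24-unit rise in P_{Borealis} moves P_{Alta} by 0.25 × 24 = 6. Alta's best response rises — the actions are strategic complements.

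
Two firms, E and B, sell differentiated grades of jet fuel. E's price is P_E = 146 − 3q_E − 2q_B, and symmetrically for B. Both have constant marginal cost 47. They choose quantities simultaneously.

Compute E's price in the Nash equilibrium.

84.125

Firm E's profit: π = q_E(146 − 3q_E − 2q_B) − 47q_E.
∂π/∂q_E = 99 − 6q_E − 2q_B = 0 ⇒ q_E = 16.5 − (1/3)q_B.
By symmetry q_B = q_E; substituting into the reaction function, (4/3)q_E = 16.5 and q_E = 12.375.
P_E = 146 − 3·12.375 − 2·12.375 = 84.125.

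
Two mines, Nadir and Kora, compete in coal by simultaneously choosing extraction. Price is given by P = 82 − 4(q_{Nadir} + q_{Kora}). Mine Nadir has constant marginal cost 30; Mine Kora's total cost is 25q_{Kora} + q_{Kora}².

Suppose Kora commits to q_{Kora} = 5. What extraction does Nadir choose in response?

Mine Nadir's profit: π = q_{Nadir}(82 − 4(q_{Nadir} + q_{Kora})) − 30q_{Nadir}.
∂π/∂q_{Nadir} = 52 − 8q_{Nadir} − 4q_{Kora} = 0, so q_{Nadir} = 6.5 − 0.5q_{Kora}.
At q_{Kora} = 5: q_{Nadir} = 6.5 − 0.5·5 = 4.

4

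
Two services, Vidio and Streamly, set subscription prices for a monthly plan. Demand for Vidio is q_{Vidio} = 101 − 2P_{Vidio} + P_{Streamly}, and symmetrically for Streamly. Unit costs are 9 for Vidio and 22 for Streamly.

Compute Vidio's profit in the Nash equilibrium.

Vidio's profit: π = (P_{Vidio} − 9)(101 − 2P_{Vidio} + P_{Streamly}).
∂π/∂P_{Vidio} = 119 − 4P_{Vidio} + P_{Streamly} = 0 ⇒ P_{Vidio} = 29.75 + 0.25P_{Streamly}.
Similarly P_{Streamly} = 36.25 + 0.25P_{Vidio}.
Plugging P_{Streamly} into Vidio's best response: P_{Vidio} = 29.75 + 0.25(36.25 + 0.25P_{Vidio}) ⇒ 0.9375P_{Vidio} = 38.8125, so P_{Vidio} = 41.4.
Then P_{Streamly} = 36.25 + 0.25·41.4 = 46.6.
q_{Vidio} = 101 − 2·41.4 + 46.6 = 64.8.
Profit = (41.4 − 9)·64.8 = 2099.52.

2099.52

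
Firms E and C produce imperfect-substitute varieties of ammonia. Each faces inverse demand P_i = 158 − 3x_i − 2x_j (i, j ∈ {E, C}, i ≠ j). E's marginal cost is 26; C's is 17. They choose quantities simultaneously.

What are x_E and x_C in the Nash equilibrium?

15.9375, 18.1875

Firm E's profit: π = x_E(158 − 3x_E − 2x_C) − 26x_E.
∂π/∂x_E = 132 − 6x_E − 2x_C = 0 ⇒ x_E = 22 − (1/3)x_C.
Similarly x_C = 23.5 − (1/3)x_E.
Solving the two reaction functions simultaneously: (1 − (−1/3)(−1/3))x_E = 22 − (1/3)·23.5, so (8/9)x_E = 85/6 and x_E = 15.9375.
Then x_C = 23.5 − (1/3)·15.9375 = 18.1875.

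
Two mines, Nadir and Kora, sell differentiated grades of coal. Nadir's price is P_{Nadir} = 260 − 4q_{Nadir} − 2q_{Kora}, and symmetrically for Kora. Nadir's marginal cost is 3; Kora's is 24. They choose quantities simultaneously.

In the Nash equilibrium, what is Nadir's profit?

Mine Nadir's profit: π = q_{Nadir}(260 − 4q_{Nadir} − 2q_{Kora}) − 3q_{Nadir}.
∂π/∂q_{Nadir} = 257 − 8q_{Nadir} − 2q_{Kora} = 0 ⇒ q_{Nadir} = 32.125 − 0.25q_{Kora}.
Similarly q_{Kora} = 29.5 − 0.25q_{Nadir}.
Plugging q_{Kora} into Nadir's best response: q_{Nadir} = 32.125 − 0.25(29.5 − 0.25q_{Nadir}) ⇒ 0.9375q_{Nadir} = 24.75, so q_{Nadir} = 26.4.
Then q_{Kora} = 29.5 − 0.25·26.4 = 22.9.
P_{Nadir} = 260 − 4·26.4 − 2·22.9 = 108.6.
Profit = (108.6 − 3)·26.4 = 2787.84.

2787.84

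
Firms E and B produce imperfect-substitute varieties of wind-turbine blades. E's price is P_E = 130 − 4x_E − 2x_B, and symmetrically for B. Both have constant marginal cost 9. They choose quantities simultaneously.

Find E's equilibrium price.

57.4

Firm E's profit: π = x_E(130 − 4x_E − 2x_B) − 9x_E.
∂π/∂x_E = 121 − 8x_E − 2x_B = 0 ⇒ x_E = 15.125 − 0.25x_B.
By symmetry x_B = x_E; substituting into the reaction function, 1.25x_E = 15.125 and x_E = 12.1.
P_E = 130 − 4·12.1 − 2·12.1 = 57.4.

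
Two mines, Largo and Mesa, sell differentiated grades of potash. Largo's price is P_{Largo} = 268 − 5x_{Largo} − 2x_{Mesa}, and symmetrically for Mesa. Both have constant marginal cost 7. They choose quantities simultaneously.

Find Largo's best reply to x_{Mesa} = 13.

23.5

Mine Largo's profit: π = x_{Largo}(268 − 5x_{Largo} − 2x_{Mesa}) − 7x_{Largo}.
∂π/∂x_{Largo} = 261 − 10x_{Largo} − 2x_{Mesa} = 0 ⇒ x_{Largo} = 26.1 − 0.2x_{Mesa}.
At x_{Mesa} = 13: x_{Largo} = 26.1 − 0.2·13 = 23.5.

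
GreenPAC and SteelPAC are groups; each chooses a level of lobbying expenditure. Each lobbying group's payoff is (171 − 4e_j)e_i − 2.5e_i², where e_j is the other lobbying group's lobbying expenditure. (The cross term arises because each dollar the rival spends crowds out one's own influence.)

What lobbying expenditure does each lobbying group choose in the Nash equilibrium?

GreenPAC's payoff is (171 − 4e_S)e_G − 2.5e_G².
∂π/∂e_G = 171 − 4e_S − 5e_G = 0, so e_G = 34.2 − 0.8e_S.
Setting e_G = e_S in the reaction function: e_G = 34.2 − 0.8e_G, so e_G = 34.2 / 1.8 = 19.

19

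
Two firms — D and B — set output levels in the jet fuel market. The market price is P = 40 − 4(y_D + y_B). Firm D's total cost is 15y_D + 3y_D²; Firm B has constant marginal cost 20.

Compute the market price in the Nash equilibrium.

Firm D's profit: π = y_D(40 − 4(y_D + y_B)) − 15y_D − 3y_D².
∂π/∂y_D = 25 − 14y_D − 4y_B = 0, so y_D = 25/14 − (2/7)y_B.
For B: ∂π/∂y_B = 20 − 8y_B − 4y_D = 0 ⇒ y_B = 2.5 − 0.5y_D.
Plugging y_B into D's best response: y_D = 25/14 − (2/7)(2.5 − 0.5y_D) ⇒ (6/7)y_D = 15/14, so y_D = 1.25.
Then y_B = 2.5 − 0.5·1.25 = 1.875.
Equilibrium price: P = 40 − 4·3.125 = 27.5.

27.5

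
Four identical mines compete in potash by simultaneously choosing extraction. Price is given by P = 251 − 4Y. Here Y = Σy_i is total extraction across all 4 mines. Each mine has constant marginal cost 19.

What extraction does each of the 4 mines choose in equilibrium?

11.6

A representative mine's profit is π_i = y_i(251 − 4Y) − 19y_i, with Y = y_i + Σ_{j≠i} y_j.
First-order condition: 232 − 8y_i − 4Σ_{j≠i} y_j = 0.
In a symmetric equilibrium every mine chooses the same y, so Σ_{j≠i} y_j = 3y. The condition becomes 232 − 20y = 0, giving y = 232/20 = 11.6.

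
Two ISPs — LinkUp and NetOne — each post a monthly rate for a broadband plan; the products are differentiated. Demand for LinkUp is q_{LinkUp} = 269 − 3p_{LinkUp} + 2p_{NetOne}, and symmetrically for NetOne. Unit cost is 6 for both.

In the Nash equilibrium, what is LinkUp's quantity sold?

LinkUp's profit: π = (p_{LinkUp} − 6)(269 − 3p_{LinkUp} + 2p_{NetOne}).
∂π/∂p_{LinkUp} = 287 − 6p_{LinkUp} + 2p_{NetOne} = 0 ⇒ p_{LinkUp} = 287/6 + (1/3)p_{NetOne}.
Setting p_{LinkUp} = p_{NetOne} in the reaction function: p_{LinkUp} = 287/6 + (1/3)p_{LinkUp}, so p_{LinkUp} = (287/6) / (2/3) = 71.75.
q_{LinkUp} = 269 − 3·71.75 + 2·71.75 = 197.25.

197.25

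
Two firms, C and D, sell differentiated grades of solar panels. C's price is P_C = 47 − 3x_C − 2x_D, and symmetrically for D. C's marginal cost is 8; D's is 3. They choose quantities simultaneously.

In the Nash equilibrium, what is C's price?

Firm C's profit: π = x_C(47 − 3x_C − 2x_D) − 8x_C.
∂π/∂x_C = 39 − 6x_C − 2x_D = 0 ⇒ x_C = 6.5 − (1/3)x_D.
Similarly x_D = 22/3 − (1/3)x_C.
Substituting the second reaction function into the first: x_C = 6.5 − (1/3)(22/3 − (1/3)x_C), which gives (8/9)x_C = 73/18 ⇒ x_C = 4.5625.
Then x_D = 22/3 − (1/3)·4.5625 = 5.8125.
P_C = 47 − 3·4.5625 − 2·5.8125 = 21.6875.

21.6875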